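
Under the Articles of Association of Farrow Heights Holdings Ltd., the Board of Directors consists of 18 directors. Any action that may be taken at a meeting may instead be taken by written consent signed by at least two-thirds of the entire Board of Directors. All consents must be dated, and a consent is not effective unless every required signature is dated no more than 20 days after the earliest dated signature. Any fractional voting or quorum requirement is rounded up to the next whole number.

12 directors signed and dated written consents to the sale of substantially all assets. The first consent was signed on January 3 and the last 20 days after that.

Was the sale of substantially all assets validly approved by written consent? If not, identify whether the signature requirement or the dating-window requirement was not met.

Signatures required: at least two-thirds of 18 — 2/3 of 18 = 12, so 12 needed; 12 signed. Sufficient.
Dating window: the latest signature is 20 days after the earliest; the limit is 20 days. Within the window.

Effective — both the signature and dating-window requirements are satisfied.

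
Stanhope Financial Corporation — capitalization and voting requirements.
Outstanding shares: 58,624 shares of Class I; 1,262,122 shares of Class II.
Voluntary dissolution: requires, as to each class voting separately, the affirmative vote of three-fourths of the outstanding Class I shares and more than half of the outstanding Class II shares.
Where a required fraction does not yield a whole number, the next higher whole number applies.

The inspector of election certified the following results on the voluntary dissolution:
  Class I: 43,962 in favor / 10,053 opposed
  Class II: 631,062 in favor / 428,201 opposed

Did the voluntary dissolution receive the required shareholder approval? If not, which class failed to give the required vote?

Class I: 3/4 of 58624 = 43968; 43,968 required, 43,962 in favor — not approved.
Class II: a majority of 1262122 is 631062; 631,062 required, 631,062 in favor — approved.

Not approved — the Class I shares did not give the required vote.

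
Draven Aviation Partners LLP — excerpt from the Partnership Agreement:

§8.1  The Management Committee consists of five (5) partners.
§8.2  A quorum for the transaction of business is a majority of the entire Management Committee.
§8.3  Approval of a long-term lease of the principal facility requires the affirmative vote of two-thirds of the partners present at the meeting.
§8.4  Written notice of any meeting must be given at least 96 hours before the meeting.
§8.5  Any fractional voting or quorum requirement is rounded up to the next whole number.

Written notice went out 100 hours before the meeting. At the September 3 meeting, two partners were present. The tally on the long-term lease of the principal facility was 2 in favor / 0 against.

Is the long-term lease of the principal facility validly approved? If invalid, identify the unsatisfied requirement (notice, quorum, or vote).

Notice: 100 hours given; 96 required (100 ≥ 96). Satisfied.
Quorum: 2 present; quorum is 3. Not satisfied.
Vote: the long-term lease of the principal facility requires two-thirds of the partners present (2). 2/3 of 2 = 1.33, rounded up to 2, so 2 affirmative votes are needed; 2 voted in favor. Satisfied. (Moot — without a quorum no business can be validly transacted.)

Invalid — quorum requirement not satisfied.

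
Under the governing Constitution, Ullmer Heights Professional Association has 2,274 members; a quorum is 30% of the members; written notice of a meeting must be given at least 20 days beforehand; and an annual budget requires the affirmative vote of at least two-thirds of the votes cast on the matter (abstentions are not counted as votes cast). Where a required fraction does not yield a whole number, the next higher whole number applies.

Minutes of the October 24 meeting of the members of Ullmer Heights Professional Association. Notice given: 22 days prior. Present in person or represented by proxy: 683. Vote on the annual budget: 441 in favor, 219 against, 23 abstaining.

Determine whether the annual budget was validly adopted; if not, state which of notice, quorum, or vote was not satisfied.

Notice: 22 days given; 20 required. Satisfied.
Quorum: 30% of 2,274 = 682.20, rounded up to 683; 683 present. Satisfied.
Vote: requires two-thirds of the votes cast (683 − 23 abstaining = 660); 2/3 of 660 = 440, so 440 needed; 441 in favor. Satisfied.

Valid — all requirements satisfied.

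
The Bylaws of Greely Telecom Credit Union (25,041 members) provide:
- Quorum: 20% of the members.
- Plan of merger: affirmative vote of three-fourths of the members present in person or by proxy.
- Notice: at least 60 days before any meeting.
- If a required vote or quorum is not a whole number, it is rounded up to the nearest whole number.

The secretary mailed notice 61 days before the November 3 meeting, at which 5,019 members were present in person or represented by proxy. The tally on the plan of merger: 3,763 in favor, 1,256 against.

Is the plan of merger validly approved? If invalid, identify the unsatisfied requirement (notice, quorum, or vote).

Notice: 61 days given; 60 required. Satisfied.
Quorum: 20% of 25,041 = 5,008.20, rounded up to 5,009; 5,019 present. Satisfied.
Vote: requires three-fourths of those present (5,019); 3/4 of 5019 = 3764.25, rounded up to 3765, so 3,765 needed; 3,763 in favor. Not satisfied.

Invalid — vote requirement not satisfied.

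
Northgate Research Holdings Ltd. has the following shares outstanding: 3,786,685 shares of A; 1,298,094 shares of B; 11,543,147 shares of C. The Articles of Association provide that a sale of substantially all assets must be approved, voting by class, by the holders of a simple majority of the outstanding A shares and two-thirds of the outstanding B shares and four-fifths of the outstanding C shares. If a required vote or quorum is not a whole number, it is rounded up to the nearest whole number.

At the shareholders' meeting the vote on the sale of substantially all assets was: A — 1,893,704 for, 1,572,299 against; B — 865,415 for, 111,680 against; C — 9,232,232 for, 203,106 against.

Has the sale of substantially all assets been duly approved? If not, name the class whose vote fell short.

A: a majority of 3786685 is 1893343; 1,893,343 required, 1,893,704 in favor — approved.
B: 2/3 of 1298094 = 865396; 865,396 required, 865,415 in favor — approved.
C: 4/5 of 11543147 = 9234517.60, rounded up to 9234518; 9,234,518 required, 9,232,232 in favor — not approved.

Not approved — the C shares did not give the required vote.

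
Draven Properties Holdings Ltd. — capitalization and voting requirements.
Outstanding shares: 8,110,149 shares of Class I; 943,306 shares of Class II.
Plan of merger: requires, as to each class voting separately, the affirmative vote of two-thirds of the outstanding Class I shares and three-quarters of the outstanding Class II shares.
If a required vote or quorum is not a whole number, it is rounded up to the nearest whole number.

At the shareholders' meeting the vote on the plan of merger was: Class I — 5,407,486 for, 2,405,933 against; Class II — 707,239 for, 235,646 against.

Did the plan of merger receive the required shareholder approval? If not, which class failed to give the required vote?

Not approved — the Class II shares did not give the required vote.

Class I: 2/3 of 8110149 = 5406766; 5,406,766 required, 5,407,486 in favor — approved.
Class II: 3/4 of 943306 = 707479.50, rounded up to 707480; 707,480 required, 707,239 in favor — not approved.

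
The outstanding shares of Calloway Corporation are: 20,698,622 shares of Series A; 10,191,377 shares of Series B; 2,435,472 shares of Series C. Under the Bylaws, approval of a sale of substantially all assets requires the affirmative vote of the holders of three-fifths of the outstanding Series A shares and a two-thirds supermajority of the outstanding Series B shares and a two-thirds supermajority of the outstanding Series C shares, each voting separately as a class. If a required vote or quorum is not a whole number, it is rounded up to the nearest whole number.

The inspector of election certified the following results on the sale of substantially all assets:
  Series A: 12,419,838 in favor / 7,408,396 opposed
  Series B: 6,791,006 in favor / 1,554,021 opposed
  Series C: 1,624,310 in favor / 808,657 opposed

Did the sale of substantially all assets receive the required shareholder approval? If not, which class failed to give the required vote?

Not approved — the Series B shares did not give the required vote.

Series A: 3/5 of 20698622 = 12419173.20, rounded up to 12419174; 12,419,174 required, 12,419,838 in favor — approved.
Series B: 2/3 of 10191377 = 6794251.33, rounded up to 6794252; 6,794,252 required, 6,791,006 in favor — not approved.
Series C: 2/3 of 2435472 = 1623648; 1,623,648 required, 1,624,310 in favor — approved.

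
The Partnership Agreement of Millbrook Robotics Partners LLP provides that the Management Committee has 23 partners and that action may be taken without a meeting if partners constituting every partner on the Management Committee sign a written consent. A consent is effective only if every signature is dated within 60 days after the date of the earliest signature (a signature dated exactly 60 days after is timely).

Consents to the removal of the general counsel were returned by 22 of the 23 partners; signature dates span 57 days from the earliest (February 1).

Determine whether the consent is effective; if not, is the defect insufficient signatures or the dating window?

Not effective — insufficient signatures.

Signatures required: all of 23 — unanimous means all 23, so 23 needed; 22 signed. Insufficient.
Dating window: the latest signature is 57 days after the earliest; the limit is 60 days. Within the window.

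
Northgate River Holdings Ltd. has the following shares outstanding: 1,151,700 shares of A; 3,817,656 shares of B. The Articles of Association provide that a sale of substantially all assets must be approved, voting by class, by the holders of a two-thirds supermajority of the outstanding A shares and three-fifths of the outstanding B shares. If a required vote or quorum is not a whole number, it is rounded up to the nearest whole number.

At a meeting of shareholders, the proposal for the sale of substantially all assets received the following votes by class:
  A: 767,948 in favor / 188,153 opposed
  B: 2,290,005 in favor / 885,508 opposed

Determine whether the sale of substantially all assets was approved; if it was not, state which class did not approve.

A: 2/3 of 1151700 = 767800; 767,800 required, 767,948 in favor — approved.
B: 3/5 of 3817656 = 2290593.60, rounded up to 2290594; 2,290,594 required, 2,290,005 in favor — not approved.

Not approved — the B shares did not give the required vote.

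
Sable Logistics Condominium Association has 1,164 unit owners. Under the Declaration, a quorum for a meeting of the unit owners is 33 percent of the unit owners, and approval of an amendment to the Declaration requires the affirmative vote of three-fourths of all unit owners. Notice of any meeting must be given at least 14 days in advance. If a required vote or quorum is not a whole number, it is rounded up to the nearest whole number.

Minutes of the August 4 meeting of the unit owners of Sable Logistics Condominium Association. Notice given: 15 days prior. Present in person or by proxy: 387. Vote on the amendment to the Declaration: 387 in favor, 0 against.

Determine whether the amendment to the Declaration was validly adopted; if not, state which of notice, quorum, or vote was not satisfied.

Invalid — vote requirement not satisfied.

Notice: 15 days given; 14 required. Satisfied.
Quorum: 33% of 1,164 = 384.12, rounded up to 385; 387 present. Satisfied.
Vote: requires three-fourths of all unit owners (1,164); 3/4 of 1164 = 873, so 873 needed; 387 in favor. Not satisfied.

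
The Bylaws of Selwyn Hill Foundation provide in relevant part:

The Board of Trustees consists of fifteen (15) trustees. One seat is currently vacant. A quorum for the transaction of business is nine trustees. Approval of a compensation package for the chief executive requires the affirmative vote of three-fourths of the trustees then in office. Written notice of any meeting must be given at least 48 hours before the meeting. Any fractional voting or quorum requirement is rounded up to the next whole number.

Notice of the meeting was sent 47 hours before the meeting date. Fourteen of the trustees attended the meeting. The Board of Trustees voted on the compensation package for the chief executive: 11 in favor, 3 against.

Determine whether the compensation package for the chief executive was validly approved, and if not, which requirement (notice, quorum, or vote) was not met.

Invalid — notice requirement not satisfied.

Notice: 47 hours given; 48 required (47 < 48). Not satisfied.
Quorum: 14 present; quorum is 9. Satisfied.
Vote: the compensation package for the chief executive requires three-fourths of the trustees then in office (14). 3/4 of 14 = 10.50, rounded up to 11, so 11 affirmative votes are needed; 11 voted in favor. Satisfied.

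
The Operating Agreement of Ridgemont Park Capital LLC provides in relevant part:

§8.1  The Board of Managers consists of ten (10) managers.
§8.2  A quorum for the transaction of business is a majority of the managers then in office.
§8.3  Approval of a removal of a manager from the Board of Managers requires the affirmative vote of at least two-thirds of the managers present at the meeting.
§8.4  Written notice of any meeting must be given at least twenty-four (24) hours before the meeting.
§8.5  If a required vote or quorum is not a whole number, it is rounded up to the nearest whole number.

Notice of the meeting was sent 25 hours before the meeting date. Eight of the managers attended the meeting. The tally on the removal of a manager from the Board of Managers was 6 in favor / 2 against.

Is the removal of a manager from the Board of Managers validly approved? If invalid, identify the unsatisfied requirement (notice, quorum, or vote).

Valid — all requirements satisfied.

Notice: 25 hours given; 24 required (25 ≥ 24). Satisfied.
Quorum: 8 present; quorum is 6. Satisfied.
Vote: the removal of a manager from the Board of Managers requires two-thirds of the managers present (8). 2/3 of 8 = 5.33, rounded up to 6, so 6 affirmative votes are needed; 6 voted in favor. Satisfied.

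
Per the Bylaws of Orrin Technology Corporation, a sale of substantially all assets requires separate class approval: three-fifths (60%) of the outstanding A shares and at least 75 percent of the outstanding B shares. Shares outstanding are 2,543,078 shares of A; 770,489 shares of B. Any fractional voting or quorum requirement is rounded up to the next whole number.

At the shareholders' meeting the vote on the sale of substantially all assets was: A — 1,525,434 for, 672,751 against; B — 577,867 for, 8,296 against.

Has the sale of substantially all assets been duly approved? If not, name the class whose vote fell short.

A: 3/5 of 2543078 = 1525846.80, rounded up to 1525847; 1,525,847 required, 1,525,434 in favor — not approved.
B: 3/4 of 770489 = 577866.75, rounded up to 577867; 577,867 required, 577,867 in favor — approved.

Not approved — the A shares did not give the required vote.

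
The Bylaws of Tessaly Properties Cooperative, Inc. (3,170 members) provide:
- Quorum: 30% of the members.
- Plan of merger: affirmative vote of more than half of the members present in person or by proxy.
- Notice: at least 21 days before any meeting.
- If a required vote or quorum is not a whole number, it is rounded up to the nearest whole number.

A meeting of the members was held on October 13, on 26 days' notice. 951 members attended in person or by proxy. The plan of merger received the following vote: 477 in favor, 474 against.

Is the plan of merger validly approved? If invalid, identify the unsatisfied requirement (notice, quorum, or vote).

Notice: 26 days given; 21 required. Satisfied.
Quorum: 30% of 3,170 = 951; 951 present. Satisfied.
Vote: requires a majority of those present (951); a majority of 951 is 476, so 476 needed; 477 in favor. Satisfied.

Valid — all requirements satisfied.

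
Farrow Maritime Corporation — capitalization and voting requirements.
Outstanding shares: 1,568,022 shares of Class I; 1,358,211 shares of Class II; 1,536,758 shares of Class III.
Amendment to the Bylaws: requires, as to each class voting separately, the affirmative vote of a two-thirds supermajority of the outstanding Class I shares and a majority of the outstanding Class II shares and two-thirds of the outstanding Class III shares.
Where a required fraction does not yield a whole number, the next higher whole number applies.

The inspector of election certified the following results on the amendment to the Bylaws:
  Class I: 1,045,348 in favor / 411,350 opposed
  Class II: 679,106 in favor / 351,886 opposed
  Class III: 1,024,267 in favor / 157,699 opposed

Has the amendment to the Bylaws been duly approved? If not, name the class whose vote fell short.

Not approved — the Class III shares did not give the required vote.

Class I: 2/3 of 1568022 = 1045348; 1,045,348 required, 1,045,348 in favor — approved.
Class II: a majority of 1358211 is 679106; 679,106 required, 679,106 in favor — approved.
Class III: 2/3 of 1536758 = 1024505.33, rounded up to 1024506; 1,024,506 required, 1,024,267 in favor — not approved.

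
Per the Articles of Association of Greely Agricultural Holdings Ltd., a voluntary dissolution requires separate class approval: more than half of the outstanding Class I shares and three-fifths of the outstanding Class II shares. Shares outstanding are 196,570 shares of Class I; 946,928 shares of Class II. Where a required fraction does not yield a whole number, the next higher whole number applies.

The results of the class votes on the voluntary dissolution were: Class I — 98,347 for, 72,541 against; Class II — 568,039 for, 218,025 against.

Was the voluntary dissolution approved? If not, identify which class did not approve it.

Not approved — the Class II shares did not give the required vote.

Class I: a majority of 196570 is 98286; 98,286 required, 98,347 in favor — approved.
Class II: 3/5 of 946928 = 568156.80, rounded up to 568157; 568,157 required, 568,039 in favor — not approved.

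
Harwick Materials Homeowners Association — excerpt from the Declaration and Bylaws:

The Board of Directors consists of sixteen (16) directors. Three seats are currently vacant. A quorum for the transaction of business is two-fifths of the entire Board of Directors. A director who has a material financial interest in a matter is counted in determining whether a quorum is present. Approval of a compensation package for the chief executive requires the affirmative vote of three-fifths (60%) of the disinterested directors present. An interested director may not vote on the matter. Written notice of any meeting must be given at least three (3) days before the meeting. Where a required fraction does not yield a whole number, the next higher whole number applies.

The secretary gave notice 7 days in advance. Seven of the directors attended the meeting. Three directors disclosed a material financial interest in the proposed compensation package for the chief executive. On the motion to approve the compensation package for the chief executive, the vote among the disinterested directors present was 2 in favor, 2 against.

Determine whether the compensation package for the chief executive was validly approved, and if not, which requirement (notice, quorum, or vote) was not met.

Notice: 7 days given; 3 required (7 ≥ 3). Satisfied.
Quorum: 7 present (interested directors count toward quorum); quorum is 7. Satisfied.
Vote: the compensation package for the chief executive requires three-fifths of the disinterested directors present (7 − 3 = 4). 3/5 of 4 = 2.40, rounded up to 3, so 3 affirmative votes are needed; 2 voted in favor. Not satisfied.

Invalid — vote requirement not satisfied.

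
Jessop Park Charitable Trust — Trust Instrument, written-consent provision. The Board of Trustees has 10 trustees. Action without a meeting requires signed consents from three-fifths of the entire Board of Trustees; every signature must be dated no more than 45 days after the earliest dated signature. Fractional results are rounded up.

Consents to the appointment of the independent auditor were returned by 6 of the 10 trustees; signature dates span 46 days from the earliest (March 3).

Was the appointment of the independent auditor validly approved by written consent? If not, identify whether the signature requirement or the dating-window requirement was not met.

Not effective — dating-window requirement not satisfied.

Signatures required: three-fifths of 10 — 3/5 of 10 = 6, so 6 needed; 6 signed. Sufficient.
Dating window: the latest signature is 46 days after the earliest; the limit is 45 days. Outside the window.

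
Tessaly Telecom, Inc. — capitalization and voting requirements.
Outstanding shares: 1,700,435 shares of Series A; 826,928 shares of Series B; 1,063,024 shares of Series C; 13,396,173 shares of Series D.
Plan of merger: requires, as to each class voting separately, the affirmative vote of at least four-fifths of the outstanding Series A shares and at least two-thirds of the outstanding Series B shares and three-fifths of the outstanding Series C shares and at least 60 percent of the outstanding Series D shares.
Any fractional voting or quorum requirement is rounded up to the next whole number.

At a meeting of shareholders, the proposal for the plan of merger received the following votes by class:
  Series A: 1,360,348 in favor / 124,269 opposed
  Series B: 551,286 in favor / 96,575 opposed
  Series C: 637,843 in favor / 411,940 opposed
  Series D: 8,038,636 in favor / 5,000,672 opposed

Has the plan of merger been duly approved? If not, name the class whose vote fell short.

Series A: 4/5 of 1700435 = 1360348; 1,360,348 required, 1,360,348 in favor — approved.
Series B: 2/3 of 826928 = 551285.33, rounded up to 551286; 551,286 required, 551,286 in favor — approved.
Series C: 3/5 of 1063024 = 637814.40, rounded up to 637815; 637,815 required, 637,843 in favor — approved.
Series D: 3/5 of 13396173 = 8037703.80, rounded up to 8037704; 8,037,704 required, 8,038,636 in favor — approved.

Approved — every class gave the required vote.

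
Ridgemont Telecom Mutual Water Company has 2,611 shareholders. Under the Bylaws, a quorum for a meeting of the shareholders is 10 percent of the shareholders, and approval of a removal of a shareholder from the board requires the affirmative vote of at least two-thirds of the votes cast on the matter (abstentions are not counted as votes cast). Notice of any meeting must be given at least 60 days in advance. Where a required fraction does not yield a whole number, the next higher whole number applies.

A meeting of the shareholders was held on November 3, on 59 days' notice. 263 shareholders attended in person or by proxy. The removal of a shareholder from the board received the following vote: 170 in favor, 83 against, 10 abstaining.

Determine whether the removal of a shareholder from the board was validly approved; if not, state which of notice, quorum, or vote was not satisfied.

Notice: 59 days given; 60 required. Not satisfied.
Quorum: 10% of 2,611 = 261.10, rounded up to 262; 263 present. Satisfied.
Vote: requires two-thirds of the votes cast (263 − 10 abstaining = 253); 2/3 of 253 = 168.67, rounded up to 169, so 169 needed; 170 in favor. Satisfied.

Invalid — notice requirement not satisfied.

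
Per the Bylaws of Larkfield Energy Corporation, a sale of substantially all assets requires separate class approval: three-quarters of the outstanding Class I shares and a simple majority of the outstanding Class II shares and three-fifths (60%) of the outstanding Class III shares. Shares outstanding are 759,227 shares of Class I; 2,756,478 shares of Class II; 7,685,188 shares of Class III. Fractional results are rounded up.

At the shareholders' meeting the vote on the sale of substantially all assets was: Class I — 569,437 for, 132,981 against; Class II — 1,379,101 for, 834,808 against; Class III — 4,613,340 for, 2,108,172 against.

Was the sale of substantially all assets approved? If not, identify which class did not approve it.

Class I: 3/4 of 759227 = 569420.25, rounded up to 569421; 569,421 required, 569,437 in favor — approved.
Class II: a majority of 2756478 is 1378240; 1,378,240 required, 1,379,101 in favor — approved.
Class III: 3/5 of 7685188 = 4611112.80, rounded up to 4611113; 4,611,113 required, 4,613,340 in favor — approved.

Approved — every class gave the required vote.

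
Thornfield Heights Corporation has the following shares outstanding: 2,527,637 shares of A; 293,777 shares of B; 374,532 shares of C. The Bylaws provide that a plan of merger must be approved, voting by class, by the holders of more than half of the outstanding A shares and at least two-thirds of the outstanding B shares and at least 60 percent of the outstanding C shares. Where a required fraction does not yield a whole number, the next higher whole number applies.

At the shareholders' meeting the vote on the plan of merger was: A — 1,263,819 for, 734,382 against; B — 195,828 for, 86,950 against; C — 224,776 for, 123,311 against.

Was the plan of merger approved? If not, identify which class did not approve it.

Not approved — the B shares did not give the required vote.

A: a majority of 2527637 is 1263819; 1,263,819 required, 1,263,819 in favor — approved.
B: 2/3 of 293777 = 195851.33, rounded up to 195852; 195,852 required, 195,828 in favor — not approved.
C: 3/5 of 374532 = 224719.20, rounded up to 224720; 224,720 required, 224,776 in favor — approved.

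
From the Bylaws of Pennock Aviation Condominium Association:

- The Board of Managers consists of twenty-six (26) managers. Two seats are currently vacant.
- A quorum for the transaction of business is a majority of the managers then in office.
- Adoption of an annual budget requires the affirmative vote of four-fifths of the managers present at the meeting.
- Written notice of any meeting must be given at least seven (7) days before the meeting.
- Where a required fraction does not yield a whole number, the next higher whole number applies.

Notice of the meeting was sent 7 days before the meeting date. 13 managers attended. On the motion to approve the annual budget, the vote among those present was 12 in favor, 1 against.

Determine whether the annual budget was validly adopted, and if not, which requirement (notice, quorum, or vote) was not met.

Notice: 7 days given; 7 required (7 ≥ 7). Satisfied.
Quorum: 13 present; quorum is 13. Satisfied.
Vote: the annual budget requires four-fifths of the managers present (13). 4/5 of 13 = 10.40, rounded up to 11, so 11 affirmative votes are needed; 12 voted in favor. Satisfied.

Valid — all requirements satisfied.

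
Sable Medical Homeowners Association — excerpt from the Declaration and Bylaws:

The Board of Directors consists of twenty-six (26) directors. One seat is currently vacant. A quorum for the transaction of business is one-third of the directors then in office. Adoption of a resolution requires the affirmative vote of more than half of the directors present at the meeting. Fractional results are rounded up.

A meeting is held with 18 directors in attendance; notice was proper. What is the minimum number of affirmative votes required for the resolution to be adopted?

10

The resolution requires a majority of the directors present (18).
A majority of 18 is 10.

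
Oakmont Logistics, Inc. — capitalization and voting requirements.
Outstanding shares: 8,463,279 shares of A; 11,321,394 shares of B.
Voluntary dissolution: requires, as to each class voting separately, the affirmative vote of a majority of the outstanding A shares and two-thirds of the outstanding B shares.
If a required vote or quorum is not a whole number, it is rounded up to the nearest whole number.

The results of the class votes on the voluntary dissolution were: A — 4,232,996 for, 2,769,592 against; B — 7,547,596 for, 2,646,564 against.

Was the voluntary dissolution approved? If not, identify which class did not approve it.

Approved — every class gave the required vote.

A: a majority of 8463279 is 4231640; 4,231,640 required, 4,232,996 in favor — approved.
B: 2/3 of 11321394 = 7547596; 7,547,596 required, 7,547,596 in favor — approved.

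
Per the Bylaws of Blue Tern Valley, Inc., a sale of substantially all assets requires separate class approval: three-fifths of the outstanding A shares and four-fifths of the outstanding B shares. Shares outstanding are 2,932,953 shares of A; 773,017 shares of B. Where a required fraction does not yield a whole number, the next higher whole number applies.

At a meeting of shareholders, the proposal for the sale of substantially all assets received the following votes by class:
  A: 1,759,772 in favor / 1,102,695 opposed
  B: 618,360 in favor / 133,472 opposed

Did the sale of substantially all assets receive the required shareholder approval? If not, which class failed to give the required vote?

A: 3/5 of 2932953 = 1759771.80, rounded up to 1759772; 1,759,772 required, 1,759,772 in favor — approved.
B: 4/5 of 773017 = 618413.60, rounded up to 618414; 618,414 required, 618,360 in favor — not approved.

Not approved — the B shares did not give the required vote.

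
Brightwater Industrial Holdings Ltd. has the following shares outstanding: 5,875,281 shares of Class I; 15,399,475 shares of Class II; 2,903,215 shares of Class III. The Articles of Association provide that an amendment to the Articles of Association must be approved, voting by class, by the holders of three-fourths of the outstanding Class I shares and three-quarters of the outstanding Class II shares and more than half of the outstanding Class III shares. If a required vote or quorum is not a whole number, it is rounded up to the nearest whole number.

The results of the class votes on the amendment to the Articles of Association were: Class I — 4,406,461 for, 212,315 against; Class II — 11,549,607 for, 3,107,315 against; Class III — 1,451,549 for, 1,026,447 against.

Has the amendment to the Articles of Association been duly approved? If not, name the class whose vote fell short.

Not approved — the Class III shares did not give the required vote.

Class I: 3/4 of 5875281 = 4406460.75, rounded up to 4406461; 4,406,461 required, 4,406,461 in favor — approved.
Class II: 3/4 of 15399475 = 11549606.25, rounded up to 11549607; 11,549,607 required, 11,549,607 in favor — approved.
Class III: a majority of 2903215 is 1451608; 1,451,608 required, 1,451,549 in favor — not approved.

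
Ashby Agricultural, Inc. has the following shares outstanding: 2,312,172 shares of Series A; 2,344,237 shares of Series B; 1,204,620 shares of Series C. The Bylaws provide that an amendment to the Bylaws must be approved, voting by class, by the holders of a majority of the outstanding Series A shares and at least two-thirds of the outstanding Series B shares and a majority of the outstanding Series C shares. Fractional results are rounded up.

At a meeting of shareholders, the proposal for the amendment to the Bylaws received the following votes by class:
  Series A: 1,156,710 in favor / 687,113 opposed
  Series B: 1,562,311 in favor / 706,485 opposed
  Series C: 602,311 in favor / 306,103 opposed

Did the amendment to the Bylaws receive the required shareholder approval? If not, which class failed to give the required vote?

Series A: a majority of 2312172 is 1156087; 1,156,087 required, 1,156,710 in favor — approved.
Series B: 2/3 of 2344237 = 1562824.67, rounded up to 1562825; 1,562,825 required, 1,562,311 in favor — not approved.
Series C: a majority of 1204620 is 602311; 602,311 required, 602,311 in favor — approved.

Not approved — the Series B shares did not give the required vote.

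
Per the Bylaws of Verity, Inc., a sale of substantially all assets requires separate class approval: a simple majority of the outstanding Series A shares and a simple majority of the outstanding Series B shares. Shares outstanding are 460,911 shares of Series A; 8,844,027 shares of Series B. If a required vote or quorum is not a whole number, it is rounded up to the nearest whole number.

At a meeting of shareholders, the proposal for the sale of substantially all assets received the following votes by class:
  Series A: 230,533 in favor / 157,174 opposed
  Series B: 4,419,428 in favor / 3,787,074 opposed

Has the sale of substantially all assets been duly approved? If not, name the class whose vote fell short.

Series A: a majority of 460911 is 230456; 230,456 required, 230,533 in favor — approved.
Series B: a majority of 8844027 is 4422014; 4,422,014 required, 4,419,428 in favor — not approved.

Not approved — the Series B shares did not give the required vote.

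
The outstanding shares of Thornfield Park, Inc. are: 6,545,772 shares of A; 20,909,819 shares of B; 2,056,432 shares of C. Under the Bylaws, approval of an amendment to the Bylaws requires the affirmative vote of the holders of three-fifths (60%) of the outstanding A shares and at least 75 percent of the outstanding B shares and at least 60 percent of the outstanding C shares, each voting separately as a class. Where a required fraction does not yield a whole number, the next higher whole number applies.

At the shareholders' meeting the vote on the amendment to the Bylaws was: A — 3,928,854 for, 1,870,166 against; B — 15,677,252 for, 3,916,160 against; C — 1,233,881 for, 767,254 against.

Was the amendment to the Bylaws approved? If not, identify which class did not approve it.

Not approved — the B shares did not give the required vote.

A: 3/5 of 6545772 = 3927463.20, rounded up to 3927464; 3,927,464 required, 3,928,854 in favor — approved.
B: 3/4 of 20909819 = 15682364.25, rounded up to 15682365; 15,682,365 required, 15,677,252 in favor — not approved.
C: 3/5 of 2056432 = 1233859.20, rounded up to 1233860; 1,233,860 required, 1,233,881 in favor — approved.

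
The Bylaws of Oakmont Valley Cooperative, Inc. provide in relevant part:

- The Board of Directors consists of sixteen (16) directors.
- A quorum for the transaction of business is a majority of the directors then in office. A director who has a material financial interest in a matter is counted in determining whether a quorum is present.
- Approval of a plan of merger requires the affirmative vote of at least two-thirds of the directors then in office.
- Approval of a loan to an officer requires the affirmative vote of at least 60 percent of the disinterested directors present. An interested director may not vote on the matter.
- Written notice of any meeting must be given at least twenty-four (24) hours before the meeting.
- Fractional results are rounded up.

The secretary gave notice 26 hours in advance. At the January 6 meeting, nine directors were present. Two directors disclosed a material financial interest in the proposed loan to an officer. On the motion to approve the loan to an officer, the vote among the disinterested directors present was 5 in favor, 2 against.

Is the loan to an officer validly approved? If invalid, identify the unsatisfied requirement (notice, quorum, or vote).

Notice: 26 hours given; 24 required (26 ≥ 24). Satisfied.
Quorum: 9 present (interested directors count toward quorum); quorum is 9. Satisfied.
Vote: the loan to an officer requires three-fifths of the disinterested directors present (9 − 2 = 7). 3/5 of 7 = 4.20, rounded up to 5, so 5 affirmative votes are needed; 5 voted in favor. Satisfied.

Valid — all requirements satisfied.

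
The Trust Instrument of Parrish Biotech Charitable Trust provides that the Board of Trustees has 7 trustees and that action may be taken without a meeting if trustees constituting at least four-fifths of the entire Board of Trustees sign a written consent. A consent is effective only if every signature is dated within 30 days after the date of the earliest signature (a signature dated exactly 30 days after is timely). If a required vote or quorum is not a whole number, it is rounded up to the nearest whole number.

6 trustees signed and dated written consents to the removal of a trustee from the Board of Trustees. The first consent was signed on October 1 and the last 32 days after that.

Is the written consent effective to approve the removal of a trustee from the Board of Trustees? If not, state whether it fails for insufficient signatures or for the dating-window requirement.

Signatures required: at least four-fifths of 7 — 4/5 of 7 = 5.60, rounded up to 6, so 6 needed; 6 signed. Sufficient.
Dating window: the latest signature is 32 days after the earliest; the limit is 30 days. Outside the window.

Not effective — dating-window requirement not satisfied.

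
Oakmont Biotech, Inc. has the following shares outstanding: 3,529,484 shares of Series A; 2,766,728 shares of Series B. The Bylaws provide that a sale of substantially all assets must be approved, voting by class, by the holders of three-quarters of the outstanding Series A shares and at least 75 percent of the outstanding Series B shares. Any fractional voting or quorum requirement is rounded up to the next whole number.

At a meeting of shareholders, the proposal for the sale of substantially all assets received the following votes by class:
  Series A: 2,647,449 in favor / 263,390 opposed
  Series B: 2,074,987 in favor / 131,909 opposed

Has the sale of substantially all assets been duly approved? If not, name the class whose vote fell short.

Not approved — the Series B shares did not give the required vote.

Series A: 3/4 of 3529484 = 2647113; 2,647,113 required, 2,647,449 in favor — approved.
Series B: 3/4 of 2766728 = 2075046; 2,075,046 required, 2,074,987 in favor — not approved.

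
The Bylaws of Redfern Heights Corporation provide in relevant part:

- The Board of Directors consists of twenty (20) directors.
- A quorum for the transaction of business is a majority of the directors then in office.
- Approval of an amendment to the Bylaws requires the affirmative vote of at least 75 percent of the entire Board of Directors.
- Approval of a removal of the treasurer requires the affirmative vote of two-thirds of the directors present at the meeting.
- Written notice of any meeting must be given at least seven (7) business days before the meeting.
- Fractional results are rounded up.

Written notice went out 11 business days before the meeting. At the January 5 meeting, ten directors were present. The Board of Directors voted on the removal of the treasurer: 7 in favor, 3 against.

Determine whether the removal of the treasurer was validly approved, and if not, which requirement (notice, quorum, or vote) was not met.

Notice: 11 business days given; 7 required (11 ≥ 7). Satisfied.
Quorum: 10 present; quorum is 11. Not satisfied.
Vote: the removal of the treasurer requires two-thirds of the directors present (10). 2/3 of 10 = 6.67, rounded up to 7, so 7 affirmative votes are needed; 7 voted in favor. Satisfied. (Moot — without a quorum no business can be validly transacted.)

Invalid — quorum requirement not satisfied.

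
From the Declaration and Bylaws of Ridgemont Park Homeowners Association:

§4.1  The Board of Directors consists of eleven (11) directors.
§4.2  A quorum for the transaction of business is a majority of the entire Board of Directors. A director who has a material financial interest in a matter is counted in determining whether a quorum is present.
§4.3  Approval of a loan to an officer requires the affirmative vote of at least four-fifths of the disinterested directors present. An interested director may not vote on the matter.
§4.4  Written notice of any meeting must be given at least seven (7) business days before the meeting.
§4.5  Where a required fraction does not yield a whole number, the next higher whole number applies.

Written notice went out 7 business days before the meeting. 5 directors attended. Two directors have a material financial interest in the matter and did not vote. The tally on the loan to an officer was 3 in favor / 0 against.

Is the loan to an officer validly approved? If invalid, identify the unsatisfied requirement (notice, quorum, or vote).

Notice: 7 business days given; 7 required (7 ≥ 7). Satisfied.
Quorum: 5 present (interested directors count toward quorum); quorum is 6. Not satisfied.
Vote: the loan to an officer requires four-fifths of the disinterested directors present (5 − 2 = 3). 4/5 of 3 = 2.40, rounded up to 3, so 3 affirmative votes are needed; 3 voted in favor. Satisfied. (Moot — without a quorum no business can be validly transacted.)

Invalid — quorum requirement not satisfied.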